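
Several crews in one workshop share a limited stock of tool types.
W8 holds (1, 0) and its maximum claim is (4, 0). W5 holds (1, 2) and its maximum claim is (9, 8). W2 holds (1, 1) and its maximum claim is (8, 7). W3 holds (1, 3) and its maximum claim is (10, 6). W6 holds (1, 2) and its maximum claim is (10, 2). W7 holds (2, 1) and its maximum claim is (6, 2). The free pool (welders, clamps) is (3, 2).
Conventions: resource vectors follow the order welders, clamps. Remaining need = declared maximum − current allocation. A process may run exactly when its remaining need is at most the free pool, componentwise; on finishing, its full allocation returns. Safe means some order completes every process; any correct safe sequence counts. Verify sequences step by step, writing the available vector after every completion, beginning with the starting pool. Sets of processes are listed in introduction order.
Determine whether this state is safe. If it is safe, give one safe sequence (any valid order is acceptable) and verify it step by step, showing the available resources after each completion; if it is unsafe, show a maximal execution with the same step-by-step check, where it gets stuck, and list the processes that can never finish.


UNSAFE — no complete ordering exists.
Key observation: the wall is welders: completing W8, W7 brings the pool only to (6, 3), and all the rest need more.
The run W8, W7 cannot be extended any further. Step-by-step check:
  pool = (3, 2)
  W8 needs (3, 0) <= (3, 2) -> finishes; pool += (1, 0) = (4, 2)
  W7 needs (4, 1) <= (4, 2) -> finishes; pool += (2, 1) = (6, 3)
  blocked: W5 wants (8, 6), pool (6, 3) — not enough welders and clamps
  blocked: W2 wants (7, 6), pool (6, 3) — not enough welders and clamps
  blocked: W3 wants (9, 3), pool (6, 3) — not enough welders
  blocked: W6 wants (9, 0), pool (6, 3) — not enough welders
Processes that can never finish: W5, W2, W3 and W6.


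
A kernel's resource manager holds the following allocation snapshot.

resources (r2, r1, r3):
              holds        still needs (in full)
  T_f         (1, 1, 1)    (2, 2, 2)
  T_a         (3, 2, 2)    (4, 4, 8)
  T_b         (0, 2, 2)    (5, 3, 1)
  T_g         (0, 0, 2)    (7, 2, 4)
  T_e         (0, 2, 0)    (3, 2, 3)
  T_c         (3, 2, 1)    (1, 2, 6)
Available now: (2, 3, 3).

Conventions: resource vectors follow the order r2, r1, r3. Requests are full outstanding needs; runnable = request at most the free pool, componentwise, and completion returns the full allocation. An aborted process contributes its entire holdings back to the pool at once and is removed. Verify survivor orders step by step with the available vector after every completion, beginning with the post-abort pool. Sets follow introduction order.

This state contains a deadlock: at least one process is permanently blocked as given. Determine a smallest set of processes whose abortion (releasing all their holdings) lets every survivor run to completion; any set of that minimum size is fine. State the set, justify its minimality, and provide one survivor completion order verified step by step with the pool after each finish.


Abort T_a.
Key observation: T_b had no path to completion before; after the abort of T_a ((3, 2, 2) returned), step 1 is where it fits.
No smaller set exists: with zero aborts the deadlock remains.
Survivors finish in the order: T_b, T_f, T_c, T_e, T_g. Verifying each step (pool after the aborts first):
  pool = (5, 5, 5)
  run T_b (needs (5, 3, 1), free (5, 5, 5)); after release of (0, 2, 2) the pool is (5, 7, 7)
  run T_f (needs (2, 2, 2), free (5, 7, 7)); after release of (1, 1, 1) the pool is (6, 8, 8)
  run T_c (needs (1, 2, 6), free (6, 8, 8)); after release of (3, 2, 1) the pool is (9, 10, 9)
  run T_e (needs (3, 2, 3), free (9, 10, 9)); after release of (0, 2, 0) the pool is (9, 12, 9)
  run T_g (needs (7, 2, 4), free (9, 12, 9)); after release of (0, 0, 2) the pool is (9, 12, 11)


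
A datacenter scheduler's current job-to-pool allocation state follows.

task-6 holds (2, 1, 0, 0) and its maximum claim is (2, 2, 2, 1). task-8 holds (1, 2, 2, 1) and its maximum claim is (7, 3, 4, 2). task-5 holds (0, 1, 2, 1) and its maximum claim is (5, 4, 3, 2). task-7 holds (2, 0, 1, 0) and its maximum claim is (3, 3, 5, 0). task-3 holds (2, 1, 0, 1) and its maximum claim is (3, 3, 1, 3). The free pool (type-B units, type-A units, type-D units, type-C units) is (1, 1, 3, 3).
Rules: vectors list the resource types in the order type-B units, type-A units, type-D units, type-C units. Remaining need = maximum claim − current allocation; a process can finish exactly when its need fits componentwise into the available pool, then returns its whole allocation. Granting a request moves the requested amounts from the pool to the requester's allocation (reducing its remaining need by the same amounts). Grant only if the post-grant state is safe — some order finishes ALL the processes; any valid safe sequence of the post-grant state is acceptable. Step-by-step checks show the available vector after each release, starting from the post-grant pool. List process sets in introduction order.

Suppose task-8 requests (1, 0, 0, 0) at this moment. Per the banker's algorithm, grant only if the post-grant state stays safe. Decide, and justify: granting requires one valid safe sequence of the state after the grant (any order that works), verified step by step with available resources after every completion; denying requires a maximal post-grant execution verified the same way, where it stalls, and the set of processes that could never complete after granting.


DENY. Granting would leave the state unsafe.
Key observation: after task-6, task-3 the pool peaks at (4, 3, 3, 4), and each blocked process is short somewhere: task-8 on type-B units; task-5 on type-B units; task-7 on type-D units.
After a pretend grant, a maximal execution: task-6, task-3 — then nothing else fits. Verifying each step:
  pool = (0, 1, 3, 3)
  run task-6 (needs (0, 1, 2, 1), free (0, 1, 3, 3)); after release of (2, 1, 0, 0) the pool is (2, 2, 3, 3)
  run task-3 (needs (1, 2, 1, 2), free (2, 2, 3, 3)); after release of (2, 1, 0, 1) the pool is (4, 3, 3, 4)
  task-8 still needs (5, 1, 2, 1) but only (4, 3, 3, 4) is free — short on type-B units
  task-5 still needs (5, 3, 1, 1) but only (4, 3, 3, 4) is free — short on type-B units
  task-7 still needs (1, 3, 4, 0) but only (4, 3, 3, 4) is free — short on type-D units
Post-grant, the permanently blocked set is task-8, task-5 and task-7.


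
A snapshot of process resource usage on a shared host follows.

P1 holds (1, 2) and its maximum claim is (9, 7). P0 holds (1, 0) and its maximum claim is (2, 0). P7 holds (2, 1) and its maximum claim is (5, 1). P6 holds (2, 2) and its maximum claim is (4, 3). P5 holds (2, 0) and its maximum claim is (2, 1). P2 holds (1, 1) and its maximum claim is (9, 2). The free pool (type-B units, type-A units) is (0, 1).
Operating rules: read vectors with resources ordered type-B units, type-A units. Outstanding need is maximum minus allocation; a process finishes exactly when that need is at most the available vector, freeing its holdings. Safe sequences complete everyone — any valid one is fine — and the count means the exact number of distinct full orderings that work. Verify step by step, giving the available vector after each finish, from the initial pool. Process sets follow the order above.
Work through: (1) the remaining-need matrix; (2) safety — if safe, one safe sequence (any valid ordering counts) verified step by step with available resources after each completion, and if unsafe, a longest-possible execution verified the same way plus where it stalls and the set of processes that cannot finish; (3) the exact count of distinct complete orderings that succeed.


(1) Outstanding need per process (order type-B units, type-A units):
  P1: (8, 5)
  P0: (1, 0)
  P7: (3, 0)
  P6: (2, 1)
  P5: (0, 1)
  P2: (8, 1)
(2) The state is UNSAFE.
Key observation: the wall is type-B units: completing P5, P6, P0, P7 brings the pool only to (7, 4), and all the rest need more.
Going as far as possible: P5, P6, P0, P7; after that, nothing fits. Step-by-step check:
  pool = (0, 1)
  P5 needs (0, 1) <= (0, 1) -> finishes; pool += (2, 0) = (2, 1)
  P6 needs (2, 1) <= (2, 1) -> finishes; pool += (2, 2) = (4, 3)
  P0 needs (1, 0) <= (4, 3) -> finishes; pool += (1, 0) = (5, 3)
  P7 needs (3, 0) <= (5, 3) -> finishes; pool += (2, 1) = (7, 4)
  blocked: P1 wants (8, 5), pool (7, 4) — not enough type-B units and type-A units
  blocked: P2 wants (8, 1), pool (7, 4) — not enough type-B units
Processes that can never finish: P1 and P2.
(3) Exactly 0 of the possible complete orderings are safe sequences.


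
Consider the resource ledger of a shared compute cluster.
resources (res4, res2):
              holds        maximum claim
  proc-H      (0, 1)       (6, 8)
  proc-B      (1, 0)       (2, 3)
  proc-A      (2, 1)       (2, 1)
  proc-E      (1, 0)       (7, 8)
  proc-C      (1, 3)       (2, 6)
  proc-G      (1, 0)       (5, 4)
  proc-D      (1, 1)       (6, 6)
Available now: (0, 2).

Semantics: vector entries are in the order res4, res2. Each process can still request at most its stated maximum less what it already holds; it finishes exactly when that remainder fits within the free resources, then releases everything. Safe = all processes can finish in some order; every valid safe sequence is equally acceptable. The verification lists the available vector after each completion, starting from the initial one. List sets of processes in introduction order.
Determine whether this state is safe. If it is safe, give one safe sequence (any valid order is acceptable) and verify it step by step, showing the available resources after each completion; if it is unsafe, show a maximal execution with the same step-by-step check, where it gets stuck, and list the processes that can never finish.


The state is SAFE; one workable sequence: proc-A, proc-B, proc-C, proc-G, proc-D, proc-H, proc-E.
Key observation: reading the order forward, proc-B is the first process whose need (1, 3) meets the free pool (2, 3) exactly on a resource it requests.
Verifying each step:
  pool = (0, 2)
  run proc-A (needs (0, 0), free (0, 2)); after release of (2, 1) the pool is (2, 3)
  run proc-B (needs (1, 3), free (2, 3)); after release of (1, 0) the pool is (3, 3)
  run proc-C (needs (1, 3), free (3, 3)); after release of (1, 3) the pool is (4, 6)
  run proc-G (needs (4, 4), free (4, 6)); after release of (1, 0) the pool is (5, 6)
  run proc-D (needs (5, 5), free (5, 6)); after release of (1, 1) the pool is (6, 7)
  run proc-H (needs (6, 7), free (6, 7)); after release of (0, 1) the pool is (6, 8)
  run proc-E (needs (6, 8), free (6, 8)); after release of (1, 0) the pool is (7, 8)


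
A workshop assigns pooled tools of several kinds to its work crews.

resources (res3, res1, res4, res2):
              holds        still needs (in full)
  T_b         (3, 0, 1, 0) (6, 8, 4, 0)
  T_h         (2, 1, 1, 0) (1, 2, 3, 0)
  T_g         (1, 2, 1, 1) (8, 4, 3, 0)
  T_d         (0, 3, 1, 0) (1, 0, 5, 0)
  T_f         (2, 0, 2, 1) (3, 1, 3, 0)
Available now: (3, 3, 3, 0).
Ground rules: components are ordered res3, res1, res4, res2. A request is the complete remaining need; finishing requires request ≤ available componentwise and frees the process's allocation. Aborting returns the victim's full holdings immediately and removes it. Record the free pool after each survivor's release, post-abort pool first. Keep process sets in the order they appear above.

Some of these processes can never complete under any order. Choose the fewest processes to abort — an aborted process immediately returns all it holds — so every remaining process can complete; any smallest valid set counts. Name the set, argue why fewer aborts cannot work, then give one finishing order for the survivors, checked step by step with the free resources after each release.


The answer: abort T_g.
Key observation: aborting T_g returns (1, 2, 1, 1), and T_b — hopeless before — runs at step 3 with the returned capacity in the pool.
No smaller set exists: with zero aborts the deadlock remains.
Survivors finish in the order: T_h, T_d, T_b, T_f. Step-by-step check (pool after the aborts first):
  pool = (4, 5, 4, 1)
  T_h: need (1, 2, 3, 0) fits (4, 5, 4, 1); releases (2, 1, 1, 0), pool now (6, 6, 5, 1)
  T_d: need (1, 0, 5, 0) fits (6, 6, 5, 1); releases (0, 3, 1, 0), pool now (6, 9, 6, 1)
  T_b: need (6, 8, 4, 0) fits (6, 9, 6, 1); releases (3, 0, 1, 0), pool now (9, 9, 7, 1)
  T_f: need (3, 1, 3, 0) fits (9, 9, 7, 1); releases (2, 0, 2, 1), pool now (11, 9, 9, 2)


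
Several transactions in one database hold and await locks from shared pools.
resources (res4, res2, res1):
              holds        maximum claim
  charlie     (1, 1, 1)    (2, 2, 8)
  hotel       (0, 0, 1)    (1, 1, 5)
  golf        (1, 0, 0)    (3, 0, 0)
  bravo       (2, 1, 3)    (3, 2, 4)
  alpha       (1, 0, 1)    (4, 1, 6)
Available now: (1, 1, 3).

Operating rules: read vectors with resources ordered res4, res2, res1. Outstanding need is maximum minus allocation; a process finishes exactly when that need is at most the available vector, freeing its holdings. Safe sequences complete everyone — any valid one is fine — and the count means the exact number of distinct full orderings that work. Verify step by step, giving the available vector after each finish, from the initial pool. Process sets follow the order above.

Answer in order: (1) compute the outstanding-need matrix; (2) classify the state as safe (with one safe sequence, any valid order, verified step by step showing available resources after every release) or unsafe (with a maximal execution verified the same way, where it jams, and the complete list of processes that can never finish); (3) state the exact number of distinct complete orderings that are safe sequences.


(1) Remaining need (order res4, res2, res1):
  charlie: (1, 1, 7)
  hotel: (1, 1, 4)
  golf: (2, 0, 0)
  bravo: (1, 1, 1)
  alpha: (3, 1, 5)
(2) SAFE, for example via the order bravo, alpha, hotel, charlie, golf.
Key observation: the first exact fit in this order is bravo — it needs (1, 1, 1) with (1, 1, 3) free, meeting a requested resource to the last unit.
Walking it through:
  pool = (1, 1, 3)
  run bravo (needs (1, 1, 1), free (1, 1, 3)); after release of (2, 1, 3) the pool is (3, 2, 6)
  run alpha (needs (3, 1, 5), free (3, 2, 6)); after release of (1, 0, 1) the pool is (4, 2, 7)
  run hotel (needs (1, 1, 4), free (4, 2, 7)); after release of (0, 0, 1) the pool is (4, 2, 8)
  run charlie (needs (1, 1, 7), free (4, 2, 8)); after release of (1, 1, 1) the pool is (5, 3, 9)
  run golf (needs (2, 0, 0), free (5, 3, 9)); after release of (1, 0, 0) the pool is (6, 3, 9)
(3) Exactly 16 of the possible complete orderings are safe sequences.


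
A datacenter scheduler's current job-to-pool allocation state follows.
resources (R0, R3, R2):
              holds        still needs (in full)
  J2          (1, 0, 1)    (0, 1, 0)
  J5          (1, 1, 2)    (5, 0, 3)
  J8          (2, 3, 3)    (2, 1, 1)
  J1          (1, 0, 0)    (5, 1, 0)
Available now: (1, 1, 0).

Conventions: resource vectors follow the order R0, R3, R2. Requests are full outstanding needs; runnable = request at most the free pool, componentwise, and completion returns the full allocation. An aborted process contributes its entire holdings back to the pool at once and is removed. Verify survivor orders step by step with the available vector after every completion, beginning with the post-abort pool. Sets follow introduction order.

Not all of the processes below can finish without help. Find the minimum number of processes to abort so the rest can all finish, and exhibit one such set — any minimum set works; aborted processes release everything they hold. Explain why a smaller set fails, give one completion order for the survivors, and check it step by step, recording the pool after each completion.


Abort J5.
Key observation: aborting J5 returns (1, 1, 2), and J1 — hopeless before — runs at step 3 with the returned capacity in the pool.
No smaller set exists: with zero aborts the deadlock remains.
The survivors complete as J2, J8, J1. Verifying each step (starting from the post-abort pool):
  pool = (2, 2, 2)
  J2: need (0, 1, 0) fits (2, 2, 2); releases (1, 0, 1), pool now (3, 2, 3)
  J8: need (2, 1, 1) fits (3, 2, 3); releases (2, 3, 3), pool now (5, 5, 6)
  J1: need (5, 1, 0) fits (5, 5, 6); releases (1, 0, 0), pool now (6, 5, 6)


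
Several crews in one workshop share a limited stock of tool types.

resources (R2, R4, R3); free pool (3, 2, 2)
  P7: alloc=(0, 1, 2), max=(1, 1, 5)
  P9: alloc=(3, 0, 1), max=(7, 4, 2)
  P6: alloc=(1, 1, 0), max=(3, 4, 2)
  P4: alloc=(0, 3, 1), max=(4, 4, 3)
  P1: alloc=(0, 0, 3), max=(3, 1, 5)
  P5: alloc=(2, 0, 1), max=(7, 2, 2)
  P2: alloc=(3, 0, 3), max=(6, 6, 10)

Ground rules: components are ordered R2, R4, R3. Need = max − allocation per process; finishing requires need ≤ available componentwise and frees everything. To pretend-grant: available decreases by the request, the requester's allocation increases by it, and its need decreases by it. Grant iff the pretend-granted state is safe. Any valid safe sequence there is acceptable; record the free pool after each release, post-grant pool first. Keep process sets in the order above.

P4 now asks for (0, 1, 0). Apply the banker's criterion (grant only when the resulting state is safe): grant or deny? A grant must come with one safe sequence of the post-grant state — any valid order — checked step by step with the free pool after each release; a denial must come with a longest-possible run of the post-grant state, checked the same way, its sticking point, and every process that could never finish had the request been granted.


DENY: after the grant no complete ordering would exist.
Key observation: after P1, P7 the pool peaks at (3, 2, 7), and each blocked process is short somewhere: P9 on R2, R4; P6 on R4; P4 on R2; P5 on R2; P2 on R4.
After a pretend grant, a maximal execution: P1, P7 — then nothing else fits. Walking it through:
  pool = (3, 1, 2)
  run P1 (needs (3, 1, 2), free (3, 1, 2)); after release of (0, 0, 3) the pool is (3, 1, 5)
  run P7 (needs (1, 0, 3), free (3, 1, 5)); after release of (0, 1, 2) the pool is (3, 2, 7)
  P9 still needs (4, 4, 1) but only (3, 2, 7) is free — short on R2 and R4
  P6 still needs (2, 3, 2) but only (3, 2, 7) is free — short on R4
  P4 still needs (4, 0, 2) but only (3, 2, 7) is free — short on R2
  P5 still needs (5, 2, 1) but only (3, 2, 7) is free — short on R2
  P2 still needs (3, 6, 7) but only (3, 2, 7) is free — short on R4
Processes that could never finish after the grant: P9, P6, P4, P5 and P2.


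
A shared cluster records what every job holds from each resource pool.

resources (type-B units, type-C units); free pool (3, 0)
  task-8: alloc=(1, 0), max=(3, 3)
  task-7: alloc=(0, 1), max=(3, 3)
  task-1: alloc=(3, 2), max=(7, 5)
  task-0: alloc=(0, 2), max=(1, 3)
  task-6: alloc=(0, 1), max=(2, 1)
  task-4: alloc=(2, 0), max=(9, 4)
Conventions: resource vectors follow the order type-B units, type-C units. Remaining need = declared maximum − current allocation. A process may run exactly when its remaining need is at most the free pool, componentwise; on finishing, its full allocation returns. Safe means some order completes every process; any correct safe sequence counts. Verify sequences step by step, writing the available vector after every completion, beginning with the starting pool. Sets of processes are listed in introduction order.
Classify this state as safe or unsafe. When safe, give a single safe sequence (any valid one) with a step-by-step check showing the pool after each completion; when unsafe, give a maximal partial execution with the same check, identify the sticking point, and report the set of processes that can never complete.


SAFE — a valid safe sequence is task-6, task-0, task-8, task-7, task-1, task-4.
Key observation: reading the order forward, task-0 is the first process whose need (1, 1) meets the free pool (3, 1) exactly on a resource it requests.
Verifying each step:
  pool = (3, 0)
  task-6 needs (2, 0) <= (3, 0) -> finishes; pool += (0, 1) = (3, 1)
  task-0 needs (1, 1) <= (3, 1) -> finishes; pool += (0, 2) = (3, 3)
  task-8 needs (2, 3) <= (3, 3) -> finishes; pool += (1, 0) = (4, 3)
  task-7 needs (3, 2) <= (4, 3) -> finishes; pool += (0, 1) = (4, 4)
  task-1 needs (4, 3) <= (4, 4) -> finishes; pool += (3, 2) = (7, 6)
  task-4 needs (7, 4) <= (7, 6) -> finishes; pool += (2, 0) = (9, 6)


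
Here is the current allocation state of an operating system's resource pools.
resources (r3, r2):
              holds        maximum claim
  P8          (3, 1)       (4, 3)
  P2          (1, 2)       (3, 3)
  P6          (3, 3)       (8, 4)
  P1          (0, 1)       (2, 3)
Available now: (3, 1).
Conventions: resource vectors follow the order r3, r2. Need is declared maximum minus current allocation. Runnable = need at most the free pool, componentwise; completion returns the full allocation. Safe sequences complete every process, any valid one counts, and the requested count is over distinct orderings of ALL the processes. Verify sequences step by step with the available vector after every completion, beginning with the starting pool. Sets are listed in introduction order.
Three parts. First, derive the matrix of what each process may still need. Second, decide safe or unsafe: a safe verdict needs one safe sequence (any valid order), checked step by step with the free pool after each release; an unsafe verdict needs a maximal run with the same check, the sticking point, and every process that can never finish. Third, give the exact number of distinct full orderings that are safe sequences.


(1) Outstanding need per process (order r3, r2):
  P8: (1, 2)
  P2: (2, 1)
  P6: (5, 1)
  P1: (2, 2)
(2) SAFE — a valid safe sequence is P2, P1, P8, P6.
Key observation: P2 marks the first exact bind of the order: its need (2, 1) fits the free (3, 1) with zero slack on a requested resource.
Walking it through:
  pool = (3, 1)
  run P2 (needs (2, 1), free (3, 1)); after release of (1, 2) the pool is (4, 3)
  run P1 (needs (2, 2), free (4, 3)); after release of (0, 1) the pool is (4, 4)
  run P8 (needs (1, 2), free (4, 4)); after release of (3, 1) the pool is (7, 5)
  run P6 (needs (5, 1), free (7, 5)); after release of (3, 3) the pool is (10, 8)
(3) Exactly 3 of the possible complete orderings are safe sequences.


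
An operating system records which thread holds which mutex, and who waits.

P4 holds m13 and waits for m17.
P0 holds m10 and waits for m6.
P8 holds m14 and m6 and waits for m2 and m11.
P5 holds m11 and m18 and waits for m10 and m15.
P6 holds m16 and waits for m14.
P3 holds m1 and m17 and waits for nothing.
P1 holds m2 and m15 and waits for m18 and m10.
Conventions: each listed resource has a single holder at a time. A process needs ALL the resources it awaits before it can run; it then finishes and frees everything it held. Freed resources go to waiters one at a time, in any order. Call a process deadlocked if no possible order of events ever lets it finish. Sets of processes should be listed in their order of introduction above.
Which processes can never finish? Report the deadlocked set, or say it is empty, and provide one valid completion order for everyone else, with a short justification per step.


Deadlocked: P0, P8, P5, P6 and P1.
Key observation: the knot is the closed ring of waits P0 -> P8 -> P5 -> P0; P1 is caught in further circular waits and P6 waits into the deadlock from upstream.
The rest can finish in the order P3, P4.
Step-by-step check:
  P3: no waits; runs immediately, freeing m1 and m17
  run P4 (all its waits — m17 — are resolved); releases m13


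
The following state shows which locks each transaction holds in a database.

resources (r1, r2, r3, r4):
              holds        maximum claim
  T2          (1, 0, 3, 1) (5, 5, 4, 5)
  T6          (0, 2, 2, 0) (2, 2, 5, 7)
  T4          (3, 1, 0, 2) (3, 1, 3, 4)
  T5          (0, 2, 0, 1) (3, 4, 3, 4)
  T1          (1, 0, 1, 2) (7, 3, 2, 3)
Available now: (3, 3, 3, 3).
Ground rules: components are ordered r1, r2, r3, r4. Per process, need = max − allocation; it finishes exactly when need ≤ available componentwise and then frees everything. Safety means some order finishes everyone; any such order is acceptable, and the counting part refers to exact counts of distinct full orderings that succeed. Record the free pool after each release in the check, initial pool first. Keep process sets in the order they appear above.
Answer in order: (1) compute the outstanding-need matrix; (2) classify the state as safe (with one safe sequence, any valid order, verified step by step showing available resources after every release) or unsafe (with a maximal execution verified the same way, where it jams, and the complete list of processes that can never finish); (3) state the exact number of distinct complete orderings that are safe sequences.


(1) Need matrix, components ordered r1, r2, r3, r4:
  T2: (4, 5, 1, 4)
  T6: (2, 0, 3, 7)
  T4: (0, 0, 3, 2)
  T5: (3, 2, 3, 3)
  T1: (6, 3, 1, 1)
(2) The state is SAFE; one workable sequence: T4, T1, T5, T2, T6.
Key observation: reading the order forward, T4 is the first process whose need (0, 0, 3, 2) meets the free pool (3, 3, 3, 3) exactly on a resource it requests.
Check, step by step:
  pool = (3, 3, 3, 3)
  T4: need (0, 0, 3, 2) fits (3, 3, 3, 3); releases (3, 1, 0, 2), pool now (6, 4, 3, 5)
  T1: need (6, 3, 1, 1) fits (6, 4, 3, 5); releases (1, 0, 1, 2), pool now (7, 4, 4, 7)
  T5: need (3, 2, 3, 3) fits (7, 4, 4, 7); releases (0, 2, 0, 1), pool now (7, 6, 4, 8)
  T2: need (4, 5, 1, 4) fits (7, 6, 4, 8); releases (1, 0, 3, 1), pool now (8, 6, 7, 9)
  T6: need (2, 0, 3, 7) fits (8, 6, 7, 9); releases (0, 2, 2, 0), pool now (8, 8, 9, 9)
(3) Exactly 12 of the possible complete orderings are safe sequences.


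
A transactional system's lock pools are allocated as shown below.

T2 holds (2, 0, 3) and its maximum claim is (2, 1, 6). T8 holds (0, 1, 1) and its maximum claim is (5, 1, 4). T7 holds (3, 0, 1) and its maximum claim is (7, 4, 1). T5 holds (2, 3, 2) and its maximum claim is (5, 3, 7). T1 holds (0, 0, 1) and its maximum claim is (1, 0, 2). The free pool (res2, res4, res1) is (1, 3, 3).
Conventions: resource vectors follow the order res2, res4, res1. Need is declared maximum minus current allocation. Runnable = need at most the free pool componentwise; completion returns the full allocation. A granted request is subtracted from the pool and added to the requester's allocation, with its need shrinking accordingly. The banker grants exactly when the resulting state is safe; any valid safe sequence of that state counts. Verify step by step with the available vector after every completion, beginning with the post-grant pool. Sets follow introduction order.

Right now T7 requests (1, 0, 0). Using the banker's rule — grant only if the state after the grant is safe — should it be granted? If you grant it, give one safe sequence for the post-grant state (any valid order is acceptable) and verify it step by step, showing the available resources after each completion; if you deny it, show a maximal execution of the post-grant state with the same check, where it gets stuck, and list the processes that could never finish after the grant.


DENY — the pretend-granted state is unsafe.
Key observation: the pool after T2, T1 is (2, 3, 7); every surviving request exceeds it in res2, so progress ends there.
On the post-grant state, T2, T1 is a maximal run — nothing extends it. Walking it through:
  pool = (0, 3, 3)
  T2 needs (0, 1, 3) <= (0, 3, 3) -> finishes; pool += (2, 0, 3) = (2, 3, 6)
  T1 needs (1, 0, 1) <= (2, 3, 6) -> finishes; pool += (0, 0, 1) = (2, 3, 7)
  blocked: T8 wants (5, 0, 3), pool (2, 3, 7) — not enough res2
  blocked: T7 wants (3, 4, 0), pool (2, 3, 7) — not enough res2 and res4
  blocked: T5 wants (3, 0, 5), pool (2, 3, 7) — not enough res2
Post-grant, the permanently blocked set is T8, T7 and T5.


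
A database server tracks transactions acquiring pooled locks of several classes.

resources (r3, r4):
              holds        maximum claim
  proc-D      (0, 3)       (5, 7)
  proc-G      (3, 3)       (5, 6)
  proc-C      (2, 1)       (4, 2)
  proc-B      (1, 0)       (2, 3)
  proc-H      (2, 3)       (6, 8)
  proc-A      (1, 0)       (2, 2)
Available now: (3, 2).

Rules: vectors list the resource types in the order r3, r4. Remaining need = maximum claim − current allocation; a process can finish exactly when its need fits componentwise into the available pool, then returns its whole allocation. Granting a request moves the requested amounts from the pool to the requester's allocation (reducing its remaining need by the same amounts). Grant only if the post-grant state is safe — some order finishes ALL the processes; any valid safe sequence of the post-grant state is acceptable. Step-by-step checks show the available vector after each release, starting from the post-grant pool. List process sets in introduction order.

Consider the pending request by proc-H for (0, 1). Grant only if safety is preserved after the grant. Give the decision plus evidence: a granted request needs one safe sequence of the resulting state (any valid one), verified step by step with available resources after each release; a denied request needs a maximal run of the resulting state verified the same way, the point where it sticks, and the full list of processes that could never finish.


DENY — the pretend-granted state is unsafe.
Key observation: the wall is r4: completing proc-C, proc-A brings the pool only to (6, 2), and all the rest need more.
On the post-grant state, proc-C, proc-A is a maximal run — nothing extends it. Step-by-step check:
  pool = (3, 1)
  proc-C needs (2, 1) <= (3, 1) -> finishes; pool += (2, 1) = (5, 2)
  proc-A needs (1, 2) <= (5, 2) -> finishes; pool += (1, 0) = (6, 2)
  proc-D still needs (5, 4) but only (6, 2) is free — short on r4
  proc-G still needs (2, 3) but only (6, 2) is free — short on r4
  proc-B still needs (1, 3) but only (6, 2) is free — short on r4
  proc-H still needs (4, 4) but only (6, 2) is free — short on r4
Processes that could never finish after the grant: proc-D, proc-G, proc-B and proc-H.


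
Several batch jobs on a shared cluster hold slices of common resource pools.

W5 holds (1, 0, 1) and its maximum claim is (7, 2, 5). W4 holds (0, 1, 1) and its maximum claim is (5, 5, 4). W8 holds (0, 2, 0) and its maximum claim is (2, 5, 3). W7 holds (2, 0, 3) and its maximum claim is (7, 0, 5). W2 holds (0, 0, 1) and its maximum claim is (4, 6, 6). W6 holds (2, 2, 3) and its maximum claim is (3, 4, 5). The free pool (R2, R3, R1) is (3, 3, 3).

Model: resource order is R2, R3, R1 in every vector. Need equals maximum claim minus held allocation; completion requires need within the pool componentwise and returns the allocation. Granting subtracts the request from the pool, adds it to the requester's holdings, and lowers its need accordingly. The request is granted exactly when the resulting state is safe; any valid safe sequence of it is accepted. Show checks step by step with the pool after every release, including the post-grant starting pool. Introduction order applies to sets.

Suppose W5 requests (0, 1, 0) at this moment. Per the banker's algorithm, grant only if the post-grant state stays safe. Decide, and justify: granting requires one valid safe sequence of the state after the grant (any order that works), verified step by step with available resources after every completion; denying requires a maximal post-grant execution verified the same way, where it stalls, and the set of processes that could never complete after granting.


GRANT: granting preserves safety; a valid post-grant sequence is W6, W4, W7, W5, W2, W8.
Key observation: granting shrinks the pool to (3, 2, 3), yet W6 still fits and the chain goes through.
Step-by-step check of the post-grant state:
  pool = (3, 2, 3)
  run W6 (needs (1, 2, 2), free (3, 2, 3)); after release of (2, 2, 3) the pool is (5, 4, 6)
  run W4 (needs (5, 4, 3), free (5, 4, 6)); after release of (0, 1, 1) the pool is (5, 5, 7)
  run W7 (needs (5, 0, 2), free (5, 5, 7)); after release of (2, 0, 3) the pool is (7, 5, 10)
  run W5 (needs (6, 1, 4), free (7, 5, 10)); after release of (1, 1, 1) the pool is (8, 6, 11)
  run W2 (needs (4, 6, 5), free (8, 6, 11)); after release of (0, 0, 1) the pool is (8, 6, 12)
  run W8 (needs (2, 3, 3), free (8, 6, 12)); after release of (0, 2, 0) the pool is (8, 8, 12)


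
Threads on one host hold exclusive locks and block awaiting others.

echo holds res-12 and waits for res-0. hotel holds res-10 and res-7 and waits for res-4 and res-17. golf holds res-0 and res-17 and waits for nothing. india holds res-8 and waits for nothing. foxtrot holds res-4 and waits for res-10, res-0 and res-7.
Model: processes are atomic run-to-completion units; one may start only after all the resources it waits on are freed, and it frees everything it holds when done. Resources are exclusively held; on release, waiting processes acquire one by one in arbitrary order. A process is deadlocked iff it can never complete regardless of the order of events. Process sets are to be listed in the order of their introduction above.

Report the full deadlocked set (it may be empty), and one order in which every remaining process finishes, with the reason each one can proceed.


The deadlocked set is hotel and foxtrot.
Key observation: the knot is the closed ring of waits hotel -> foxtrot -> hotel; no other process is dragged down with it.
The rest can finish in the order golf, india, echo.
Step-by-step check:
  run golf (it waits on nothing); releases res-0 and res-17
  run india (it waits on nothing); releases res-8
  echo: everything it awaited (res-0) is free; runs, freeing res-12


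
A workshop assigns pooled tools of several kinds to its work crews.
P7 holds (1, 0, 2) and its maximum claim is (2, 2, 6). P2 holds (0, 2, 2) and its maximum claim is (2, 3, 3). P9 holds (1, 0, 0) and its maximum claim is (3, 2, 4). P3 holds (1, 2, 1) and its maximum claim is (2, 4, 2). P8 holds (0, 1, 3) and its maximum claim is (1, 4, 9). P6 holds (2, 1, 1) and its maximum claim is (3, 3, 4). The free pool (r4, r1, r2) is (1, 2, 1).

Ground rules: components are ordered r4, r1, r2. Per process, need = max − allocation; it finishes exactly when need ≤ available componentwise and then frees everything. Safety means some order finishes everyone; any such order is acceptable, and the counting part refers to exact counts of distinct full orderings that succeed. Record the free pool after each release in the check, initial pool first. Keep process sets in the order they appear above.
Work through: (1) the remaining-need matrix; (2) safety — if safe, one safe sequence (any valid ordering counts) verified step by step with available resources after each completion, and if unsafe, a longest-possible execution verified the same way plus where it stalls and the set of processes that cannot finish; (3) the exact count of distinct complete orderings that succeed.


(1) Remaining need (order r4, r1, r2):
  P7: (1, 2, 4)
  P2: (2, 1, 1)
  P9: (2, 2, 4)
  P3: (1, 2, 1)
  P8: (1, 3, 6)
  P6: (1, 2, 3)
(2) The state is SAFE; one workable sequence: P3, P2, P7, P6, P8, P9.
Key observation: P3 marks the first exact bind of the order: its need (1, 2, 1) fits the free (1, 2, 1) with zero slack on a requested resource.
Verifying each step:
  pool = (1, 2, 1)
  P3 needs (1, 2, 1) <= (1, 2, 1) -> finishes; pool += (1, 2, 1) = (2, 4, 2)
  P2 needs (2, 1, 1) <= (2, 4, 2) -> finishes; pool += (0, 2, 2) = (2, 6, 4)
  P7 needs (1, 2, 4) <= (2, 6, 4) -> finishes; pool += (1, 0, 2) = (3, 6, 6)
  P6 needs (1, 2, 3) <= (3, 6, 6) -> finishes; pool += (2, 1, 1) = (5, 7, 7)
  P8 needs (1, 3, 6) <= (5, 7, 7) -> finishes; pool += (0, 1, 3) = (5, 8, 10)
  P9 needs (2, 2, 4) <= (5, 8, 10) -> finishes; pool += (1, 0, 0) = (6, 8, 10)
(3) The exact count: 12 of the possible complete orderings are safe sequences.


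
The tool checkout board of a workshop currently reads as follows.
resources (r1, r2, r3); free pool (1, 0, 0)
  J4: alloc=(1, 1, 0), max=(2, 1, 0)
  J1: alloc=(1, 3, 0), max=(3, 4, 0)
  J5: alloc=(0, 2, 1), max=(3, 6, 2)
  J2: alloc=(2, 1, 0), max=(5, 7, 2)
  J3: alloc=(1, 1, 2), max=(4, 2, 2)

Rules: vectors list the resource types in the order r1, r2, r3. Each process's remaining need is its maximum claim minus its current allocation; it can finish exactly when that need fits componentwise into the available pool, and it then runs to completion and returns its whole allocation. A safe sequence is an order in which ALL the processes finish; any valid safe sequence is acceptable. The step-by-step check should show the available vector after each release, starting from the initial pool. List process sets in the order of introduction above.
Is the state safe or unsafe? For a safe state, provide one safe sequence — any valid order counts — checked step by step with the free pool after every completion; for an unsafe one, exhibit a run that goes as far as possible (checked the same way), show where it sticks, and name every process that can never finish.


SAFE, for example via the order J4, J1, J3, J5, J2.
Key observation: the order's first zero-slack moment is J4 ((1, 0, 0) needed, (1, 0, 0) free — a requested resource with nothing to spare).
Check, step by step:
  pool = (1, 0, 0)
  J4 needs (1, 0, 0) <= (1, 0, 0) -> finishes; pool += (1, 1, 0) = (2, 1, 0)
  J1 needs (2, 1, 0) <= (2, 1, 0) -> finishes; pool += (1, 3, 0) = (3, 4, 0)
  J3 needs (3, 1, 0) <= (3, 4, 0) -> finishes; pool += (1, 1, 2) = (4, 5, 2)
  J5 needs (3, 4, 1) <= (4, 5, 2) -> finishes; pool += (0, 2, 1) = (4, 7, 3)
  J2 needs (3, 6, 2) <= (4, 7, 3) -> finishes; pool += (2, 1, 0) = (6, 8, 3)


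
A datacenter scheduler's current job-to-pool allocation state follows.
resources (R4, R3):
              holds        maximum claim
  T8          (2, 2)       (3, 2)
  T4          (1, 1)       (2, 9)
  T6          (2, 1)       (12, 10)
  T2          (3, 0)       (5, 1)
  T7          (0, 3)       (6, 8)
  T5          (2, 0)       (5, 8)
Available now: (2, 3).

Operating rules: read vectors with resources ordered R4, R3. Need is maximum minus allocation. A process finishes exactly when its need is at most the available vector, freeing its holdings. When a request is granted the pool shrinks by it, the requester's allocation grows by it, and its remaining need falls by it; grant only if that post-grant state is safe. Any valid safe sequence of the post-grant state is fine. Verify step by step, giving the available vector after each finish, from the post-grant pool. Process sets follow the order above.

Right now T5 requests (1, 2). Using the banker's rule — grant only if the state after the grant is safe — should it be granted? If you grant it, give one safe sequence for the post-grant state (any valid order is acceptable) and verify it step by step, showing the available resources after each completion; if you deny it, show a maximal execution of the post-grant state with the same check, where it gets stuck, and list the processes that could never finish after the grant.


DENY: after the grant no complete ordering would exist.
Key observation: the pool after T8, T2 is (6, 3); every surviving request exceeds it in R3, so progress ends there.
After a pretend grant, a maximal execution: T8, T2 — then nothing else fits. Walking it through:
  pool = (1, 1)
  T8: need (1, 0) fits (1, 1); releases (2, 2), pool now (3, 3)
  T2: need (2, 1) fits (3, 3); releases (3, 0), pool now (6, 3)
  T4 still needs (1, 8) but only (6, 3) is free — short on R3
  T6 still needs (10, 9) but only (6, 3) is free — short on R4 and R3
  T7 still needs (6, 5) but only (6, 3) is free — short on R3
  T5 still needs (2, 6) but only (6, 3) is free — short on R3
Processes that could never finish after the grant: T4, T6, T7 and T5.


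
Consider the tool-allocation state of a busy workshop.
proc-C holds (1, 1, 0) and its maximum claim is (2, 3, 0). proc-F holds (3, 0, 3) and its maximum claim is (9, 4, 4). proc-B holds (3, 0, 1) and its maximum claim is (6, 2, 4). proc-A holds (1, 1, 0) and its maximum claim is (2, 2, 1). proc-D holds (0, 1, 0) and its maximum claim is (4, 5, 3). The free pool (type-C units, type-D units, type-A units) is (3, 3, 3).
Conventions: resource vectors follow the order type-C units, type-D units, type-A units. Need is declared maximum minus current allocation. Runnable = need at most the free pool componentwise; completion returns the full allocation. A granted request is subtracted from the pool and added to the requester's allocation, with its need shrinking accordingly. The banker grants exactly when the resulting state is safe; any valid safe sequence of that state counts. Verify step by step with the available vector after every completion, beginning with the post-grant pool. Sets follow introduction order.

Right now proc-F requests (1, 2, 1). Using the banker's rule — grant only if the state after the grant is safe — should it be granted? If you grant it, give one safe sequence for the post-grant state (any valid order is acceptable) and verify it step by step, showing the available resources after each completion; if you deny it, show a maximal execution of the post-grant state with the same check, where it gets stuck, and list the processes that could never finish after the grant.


DENY — the pretend-granted state is unsafe.
Key observation: after proc-A, proc-C the pool peaks at (4, 3, 2), and each blocked process is short somewhere: proc-F on type-C units; proc-B on type-A units; proc-D on type-D units, type-A units.
On the post-grant state, proc-A, proc-C is a maximal run — nothing extends it. Step-by-step check:
  pool = (2, 1, 2)
  proc-A: need (1, 1, 1) fits (2, 1, 2); releases (1, 1, 0), pool now (3, 2, 2)
  proc-C: need (1, 2, 0) fits (3, 2, 2); releases (1, 1, 0), pool now (4, 3, 2)
  blocked: proc-F wants (5, 2, 0), pool (4, 3, 2) — not enough type-C units
  blocked: proc-B wants (3, 2, 3), pool (4, 3, 2) — not enough type-A units
  blocked: proc-D wants (4, 4, 3), pool (4, 3, 2) — not enough type-D units and type-A units
Processes that could never finish after the grant: proc-F, proc-B and proc-D.
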